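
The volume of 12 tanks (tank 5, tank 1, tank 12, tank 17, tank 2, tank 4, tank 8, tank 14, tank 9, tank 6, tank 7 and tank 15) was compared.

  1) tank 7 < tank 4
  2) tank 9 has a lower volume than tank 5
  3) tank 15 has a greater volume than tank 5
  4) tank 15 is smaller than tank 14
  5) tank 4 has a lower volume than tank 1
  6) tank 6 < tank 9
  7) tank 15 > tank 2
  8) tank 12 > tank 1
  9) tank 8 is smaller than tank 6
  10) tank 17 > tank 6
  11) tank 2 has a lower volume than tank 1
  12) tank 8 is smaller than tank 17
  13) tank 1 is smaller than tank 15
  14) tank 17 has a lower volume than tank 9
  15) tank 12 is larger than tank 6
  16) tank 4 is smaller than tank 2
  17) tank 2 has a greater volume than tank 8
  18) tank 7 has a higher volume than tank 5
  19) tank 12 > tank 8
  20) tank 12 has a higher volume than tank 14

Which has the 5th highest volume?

Piecing the relations together gives one ordering: tank 8 < tank 6 < tank 17 < tank 9 < tank 5 < tank 7 < tank 4 < tank 2 < tank 1 < tank 15 < tank 14 < tank 12.
The 5th largest is tank 2.

tank 2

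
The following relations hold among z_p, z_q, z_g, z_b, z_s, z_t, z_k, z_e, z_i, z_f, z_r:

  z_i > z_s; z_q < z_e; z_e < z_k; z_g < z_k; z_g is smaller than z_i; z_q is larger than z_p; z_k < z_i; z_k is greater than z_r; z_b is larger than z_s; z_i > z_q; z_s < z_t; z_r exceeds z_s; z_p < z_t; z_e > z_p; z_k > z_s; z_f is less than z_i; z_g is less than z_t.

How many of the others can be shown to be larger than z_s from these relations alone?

5

From z_s the given relations immediately reach z_r, z_k, z_b, z_i, z_t.
Nothing else is reachable above z_s; 5 in all.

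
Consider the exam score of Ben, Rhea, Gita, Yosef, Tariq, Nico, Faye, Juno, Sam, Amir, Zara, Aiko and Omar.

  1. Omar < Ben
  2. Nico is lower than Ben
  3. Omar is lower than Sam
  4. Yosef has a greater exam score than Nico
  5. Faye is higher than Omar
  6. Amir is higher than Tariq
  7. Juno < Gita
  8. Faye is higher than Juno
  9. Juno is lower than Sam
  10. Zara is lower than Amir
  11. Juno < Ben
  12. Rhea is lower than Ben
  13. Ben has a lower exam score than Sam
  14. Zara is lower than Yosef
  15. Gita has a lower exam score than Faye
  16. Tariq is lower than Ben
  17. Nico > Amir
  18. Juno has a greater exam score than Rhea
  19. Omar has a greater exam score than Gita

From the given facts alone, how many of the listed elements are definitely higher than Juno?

Directly above Juno: Gita, Ben, Faye, Sam.
One step further: Omar (5 so far).
No other element is forced above Juno by the given relations, so the count is 5.

5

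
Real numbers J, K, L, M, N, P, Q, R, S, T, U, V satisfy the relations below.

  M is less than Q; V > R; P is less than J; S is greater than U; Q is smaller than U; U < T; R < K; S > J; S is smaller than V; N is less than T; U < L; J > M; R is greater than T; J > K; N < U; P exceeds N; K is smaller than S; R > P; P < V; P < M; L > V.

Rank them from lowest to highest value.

Each adjacent pair is fixed by a given relation: N < P; P < M; M < Q; Q < U; U < T; T < R; R < K; K < J; J < S; S < V; V < L. Chaining them end to end gives the full order.

N < P < M < Q < U < T < R < K < J < S < V < L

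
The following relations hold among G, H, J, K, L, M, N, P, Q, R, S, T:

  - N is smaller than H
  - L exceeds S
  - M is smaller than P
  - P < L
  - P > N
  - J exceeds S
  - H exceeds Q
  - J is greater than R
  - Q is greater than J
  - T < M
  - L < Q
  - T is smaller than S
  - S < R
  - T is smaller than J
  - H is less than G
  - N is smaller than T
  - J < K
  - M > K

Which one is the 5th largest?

P

The consecutive relations fix a unique order: N < T < S < R < J < K < M < P < L < Q < H < G.
Counting 5 from the largest end gives P.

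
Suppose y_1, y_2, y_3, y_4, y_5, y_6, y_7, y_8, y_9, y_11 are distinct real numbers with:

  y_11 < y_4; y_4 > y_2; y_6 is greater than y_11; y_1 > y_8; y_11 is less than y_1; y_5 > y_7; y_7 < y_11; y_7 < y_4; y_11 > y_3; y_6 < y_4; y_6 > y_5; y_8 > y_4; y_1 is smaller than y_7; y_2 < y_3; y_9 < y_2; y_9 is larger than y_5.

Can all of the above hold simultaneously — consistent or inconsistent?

We have y_1 < y_7 stated directly, yet also y_7 < y_5 < y_9 < y_2 < y_3 < y_11 < y_6 < y_4 < y_8 < y_1 by chaining the others — so y_7 < y_1. Contradiction.

inconsistent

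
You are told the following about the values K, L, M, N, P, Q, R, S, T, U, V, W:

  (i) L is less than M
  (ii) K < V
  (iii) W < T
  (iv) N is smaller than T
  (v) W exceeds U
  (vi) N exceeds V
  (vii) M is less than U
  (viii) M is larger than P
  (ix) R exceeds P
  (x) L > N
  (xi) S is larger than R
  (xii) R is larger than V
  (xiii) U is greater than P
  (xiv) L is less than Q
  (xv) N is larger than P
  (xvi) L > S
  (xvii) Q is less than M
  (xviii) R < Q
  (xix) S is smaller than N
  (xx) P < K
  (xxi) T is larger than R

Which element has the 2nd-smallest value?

K

The consecutive relations fix a unique order: P < K < V < R < S < N < L < Q < M < U < W < T.
Counting 2 from the smallest end gives K.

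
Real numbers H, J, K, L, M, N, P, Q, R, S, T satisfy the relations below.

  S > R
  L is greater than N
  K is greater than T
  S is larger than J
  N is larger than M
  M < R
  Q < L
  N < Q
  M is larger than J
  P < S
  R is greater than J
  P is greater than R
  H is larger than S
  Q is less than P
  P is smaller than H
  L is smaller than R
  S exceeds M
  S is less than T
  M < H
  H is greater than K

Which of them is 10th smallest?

K

Chaining the given pairs: J < M < N < Q < L < R < P < S < T < K < H.
Counting 10 from the smallest end gives K.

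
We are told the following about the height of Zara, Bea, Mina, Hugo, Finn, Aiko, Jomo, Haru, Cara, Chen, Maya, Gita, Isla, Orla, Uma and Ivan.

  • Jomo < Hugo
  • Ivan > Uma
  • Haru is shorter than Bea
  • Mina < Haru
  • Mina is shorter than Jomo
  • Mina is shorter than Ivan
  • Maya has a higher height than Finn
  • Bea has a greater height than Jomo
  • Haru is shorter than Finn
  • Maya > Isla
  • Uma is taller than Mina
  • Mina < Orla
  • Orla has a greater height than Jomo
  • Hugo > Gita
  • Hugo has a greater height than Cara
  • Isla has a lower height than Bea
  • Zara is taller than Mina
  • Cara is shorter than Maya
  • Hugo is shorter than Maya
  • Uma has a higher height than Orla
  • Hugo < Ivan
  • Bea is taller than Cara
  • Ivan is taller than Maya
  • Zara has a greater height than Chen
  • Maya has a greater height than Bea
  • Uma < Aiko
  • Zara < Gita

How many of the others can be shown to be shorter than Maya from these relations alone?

11

The elements the relations force below Maya are Chen, Mina, Jomo, Zara, Haru, Isla, Finn, Cara, Gita, Hugo, Bea — no chain reaches any other.
That is 11.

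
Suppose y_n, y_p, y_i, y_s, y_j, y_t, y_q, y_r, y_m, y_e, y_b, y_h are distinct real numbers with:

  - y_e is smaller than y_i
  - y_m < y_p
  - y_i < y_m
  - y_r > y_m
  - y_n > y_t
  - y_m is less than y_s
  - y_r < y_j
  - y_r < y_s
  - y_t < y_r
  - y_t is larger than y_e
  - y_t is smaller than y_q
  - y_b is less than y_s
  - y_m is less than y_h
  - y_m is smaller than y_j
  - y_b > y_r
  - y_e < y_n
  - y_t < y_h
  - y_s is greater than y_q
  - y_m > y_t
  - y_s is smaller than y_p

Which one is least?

y_t is not least since y_e < y_t; y_i is not least since y_e < y_i; y_m is not least since y_t < y_m; y_r is not least since y_m < y_r; y_q is not least since y_t < y_q; y_n is not least since y_t < y_n; y_b is not least since y_r < y_b; y_h is not least since y_t < y_h; y_s is not least since y_r < y_s; y_j is not least since y_m < y_j; y_p is not least since y_s < y_p.
Only y_e has nothing below it, so y_e is the least.

y_e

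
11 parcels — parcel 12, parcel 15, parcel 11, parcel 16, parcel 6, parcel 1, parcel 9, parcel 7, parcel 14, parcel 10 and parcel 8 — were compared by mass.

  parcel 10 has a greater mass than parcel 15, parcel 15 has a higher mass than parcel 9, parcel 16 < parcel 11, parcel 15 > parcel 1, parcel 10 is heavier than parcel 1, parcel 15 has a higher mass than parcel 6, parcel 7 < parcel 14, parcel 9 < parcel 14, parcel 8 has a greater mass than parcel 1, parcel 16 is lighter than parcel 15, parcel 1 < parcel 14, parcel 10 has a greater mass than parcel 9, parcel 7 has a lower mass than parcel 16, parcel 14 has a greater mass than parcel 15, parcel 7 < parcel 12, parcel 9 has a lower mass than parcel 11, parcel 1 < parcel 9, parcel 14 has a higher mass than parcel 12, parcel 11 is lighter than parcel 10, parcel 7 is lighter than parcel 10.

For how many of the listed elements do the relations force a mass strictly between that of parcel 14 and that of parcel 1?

2

The relations place parcel 1 below parcel 14. An element lies strictly between them when it is forced above parcel 1 and also forced below parcel 14.
Above parcel 1: {parcel 8, parcel 9, parcel 11, parcel 15, parcel 10}. Below parcel 14: {parcel 7, parcel 9, parcel 6, parcel 16, parcel 15, parcel 12}.
Intersection: {parcel 9, parcel 15} — 2.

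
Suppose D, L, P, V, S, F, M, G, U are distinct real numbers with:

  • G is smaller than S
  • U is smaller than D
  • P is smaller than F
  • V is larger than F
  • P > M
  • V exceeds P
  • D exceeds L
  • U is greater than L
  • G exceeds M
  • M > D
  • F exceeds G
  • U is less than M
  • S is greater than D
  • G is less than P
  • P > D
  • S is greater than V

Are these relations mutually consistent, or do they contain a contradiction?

Every relation is compatible with L < U < D < M < G < P < F < V < S; the set is consistent.

consistent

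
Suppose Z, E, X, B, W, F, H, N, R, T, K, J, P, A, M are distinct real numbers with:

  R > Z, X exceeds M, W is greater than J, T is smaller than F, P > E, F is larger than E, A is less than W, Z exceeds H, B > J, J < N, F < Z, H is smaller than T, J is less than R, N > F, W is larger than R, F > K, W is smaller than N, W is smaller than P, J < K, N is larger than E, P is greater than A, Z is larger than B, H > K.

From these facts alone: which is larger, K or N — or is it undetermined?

N

Link the given pairs in sequence: K < H; H < T; T < F; F < Z; Z < R; R < W; W < N.
Together: K < H < T < F < Z < R < W < N.
So N is larger.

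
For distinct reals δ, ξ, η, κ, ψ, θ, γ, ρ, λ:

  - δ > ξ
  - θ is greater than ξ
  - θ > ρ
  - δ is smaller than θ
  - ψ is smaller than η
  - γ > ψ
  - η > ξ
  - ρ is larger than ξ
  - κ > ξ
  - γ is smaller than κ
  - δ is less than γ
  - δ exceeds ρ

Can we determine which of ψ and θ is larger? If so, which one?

undetermined

Following every chain through ψ: above ψ we get η, γ, κ.
θ is not reached, and no chain runs the other way from θ to ψ.
So the given relations leave the order of ψ and θ undetermined.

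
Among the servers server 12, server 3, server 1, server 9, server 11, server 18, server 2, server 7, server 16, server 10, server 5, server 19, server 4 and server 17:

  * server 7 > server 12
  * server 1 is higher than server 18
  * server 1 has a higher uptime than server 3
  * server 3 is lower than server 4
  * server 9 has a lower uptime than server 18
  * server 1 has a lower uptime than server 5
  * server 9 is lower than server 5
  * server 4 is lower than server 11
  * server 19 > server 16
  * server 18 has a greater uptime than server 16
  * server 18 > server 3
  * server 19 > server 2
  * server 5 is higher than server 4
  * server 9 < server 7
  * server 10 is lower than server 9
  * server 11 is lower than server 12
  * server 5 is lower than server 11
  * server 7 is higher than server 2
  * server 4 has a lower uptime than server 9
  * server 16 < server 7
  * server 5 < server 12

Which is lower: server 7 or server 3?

server 3

server 3 < server 4 and server 4 < server 5 give server 3 < server 5.
Then server 5 < server 11 extends the chain to server 11.
With server 11 < server 12: server 3 < server 4 < server 5 < server 11 < server 12.
With server 12 < server 7: server 3 < server 4 < server 5 < server 11 < server 12 < server 7.
So server 3 < server 7; server 3 is the lower of the two.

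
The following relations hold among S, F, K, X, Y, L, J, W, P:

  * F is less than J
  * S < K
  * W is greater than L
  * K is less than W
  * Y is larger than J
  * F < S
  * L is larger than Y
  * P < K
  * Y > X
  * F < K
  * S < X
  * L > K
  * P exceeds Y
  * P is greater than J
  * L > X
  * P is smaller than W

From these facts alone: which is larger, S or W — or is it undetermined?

S < X < Y < P < K < L < W, by transitivity through X, Y, P, K, L.
So W is larger.

W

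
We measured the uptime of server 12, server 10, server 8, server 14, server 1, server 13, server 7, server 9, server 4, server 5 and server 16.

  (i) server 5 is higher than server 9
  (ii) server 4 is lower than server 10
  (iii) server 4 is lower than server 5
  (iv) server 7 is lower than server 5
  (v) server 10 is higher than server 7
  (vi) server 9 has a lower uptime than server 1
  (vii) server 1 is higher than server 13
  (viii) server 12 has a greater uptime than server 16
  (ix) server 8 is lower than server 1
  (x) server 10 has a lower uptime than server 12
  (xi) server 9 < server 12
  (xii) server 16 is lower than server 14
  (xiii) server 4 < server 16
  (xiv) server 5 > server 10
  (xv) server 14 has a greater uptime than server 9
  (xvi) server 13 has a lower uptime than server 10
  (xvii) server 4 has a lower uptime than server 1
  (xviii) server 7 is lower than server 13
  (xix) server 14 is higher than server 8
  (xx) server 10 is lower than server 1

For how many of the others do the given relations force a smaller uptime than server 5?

5

The elements the relations force below server 5 are server 7, server 13, server 4, server 10, server 9 — no chain reaches any other.
That is 5.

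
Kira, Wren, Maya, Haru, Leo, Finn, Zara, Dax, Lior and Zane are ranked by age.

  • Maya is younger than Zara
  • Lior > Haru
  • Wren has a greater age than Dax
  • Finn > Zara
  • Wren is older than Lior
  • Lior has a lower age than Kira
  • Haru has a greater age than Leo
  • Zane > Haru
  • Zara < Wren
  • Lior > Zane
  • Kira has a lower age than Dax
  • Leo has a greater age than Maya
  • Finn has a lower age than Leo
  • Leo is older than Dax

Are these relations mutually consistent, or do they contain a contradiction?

inconsistent

Chaining the given relations yields Leo < Haru < Zane < Lior < Kira < Dax, so Leo < Dax. But one relation states Dax < Leo. These cannot both hold.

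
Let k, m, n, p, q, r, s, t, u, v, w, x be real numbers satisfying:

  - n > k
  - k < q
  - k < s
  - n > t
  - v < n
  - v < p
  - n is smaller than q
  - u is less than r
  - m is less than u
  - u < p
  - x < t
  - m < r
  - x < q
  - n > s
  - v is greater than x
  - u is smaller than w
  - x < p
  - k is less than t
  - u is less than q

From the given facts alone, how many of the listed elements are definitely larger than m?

5

From m the given relations immediately reach u, r.
From those, w, p, q — 5 in total.
No other element is forced above m by the given relations, so the count is 5.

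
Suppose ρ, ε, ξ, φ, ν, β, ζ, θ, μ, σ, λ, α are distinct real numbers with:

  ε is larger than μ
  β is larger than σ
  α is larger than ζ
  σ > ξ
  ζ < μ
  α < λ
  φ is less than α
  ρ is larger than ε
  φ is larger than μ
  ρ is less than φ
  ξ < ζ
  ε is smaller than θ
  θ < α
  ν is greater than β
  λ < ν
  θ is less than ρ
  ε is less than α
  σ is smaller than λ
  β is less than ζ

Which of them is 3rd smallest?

The consecutive relations fix a unique order: ξ < σ < β < ζ < μ < ε < θ < ρ < φ < α < λ < ν.
The 3rd smallest is β.

β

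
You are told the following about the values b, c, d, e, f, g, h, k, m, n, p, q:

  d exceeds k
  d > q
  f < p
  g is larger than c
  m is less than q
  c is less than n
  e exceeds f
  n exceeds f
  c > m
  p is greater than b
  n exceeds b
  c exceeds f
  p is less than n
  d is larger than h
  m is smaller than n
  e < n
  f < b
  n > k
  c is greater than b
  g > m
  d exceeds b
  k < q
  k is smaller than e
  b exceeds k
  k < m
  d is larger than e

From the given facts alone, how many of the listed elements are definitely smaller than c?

4

Directly below c: f, m, b.
One step further: k (4 so far).
Nothing else is reachable below c; 4 in all.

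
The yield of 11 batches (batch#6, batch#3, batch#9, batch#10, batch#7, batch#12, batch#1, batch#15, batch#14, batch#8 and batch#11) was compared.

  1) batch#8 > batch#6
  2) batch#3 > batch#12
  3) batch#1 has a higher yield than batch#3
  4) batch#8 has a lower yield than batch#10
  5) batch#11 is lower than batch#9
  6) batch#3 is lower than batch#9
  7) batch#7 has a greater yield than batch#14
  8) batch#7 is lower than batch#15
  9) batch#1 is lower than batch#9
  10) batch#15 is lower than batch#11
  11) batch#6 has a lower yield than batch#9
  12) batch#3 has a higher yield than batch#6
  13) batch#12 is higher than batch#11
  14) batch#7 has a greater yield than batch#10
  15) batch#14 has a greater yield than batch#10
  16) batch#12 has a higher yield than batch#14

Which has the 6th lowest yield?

Chaining the given pairs: batch#6 < batch#8 < batch#10 < batch#14 < batch#7 < batch#15 < batch#11 < batch#12 < batch#3 < batch#1 < batch#9.
Counting 6 from the smallest end gives batch#15.

batch#15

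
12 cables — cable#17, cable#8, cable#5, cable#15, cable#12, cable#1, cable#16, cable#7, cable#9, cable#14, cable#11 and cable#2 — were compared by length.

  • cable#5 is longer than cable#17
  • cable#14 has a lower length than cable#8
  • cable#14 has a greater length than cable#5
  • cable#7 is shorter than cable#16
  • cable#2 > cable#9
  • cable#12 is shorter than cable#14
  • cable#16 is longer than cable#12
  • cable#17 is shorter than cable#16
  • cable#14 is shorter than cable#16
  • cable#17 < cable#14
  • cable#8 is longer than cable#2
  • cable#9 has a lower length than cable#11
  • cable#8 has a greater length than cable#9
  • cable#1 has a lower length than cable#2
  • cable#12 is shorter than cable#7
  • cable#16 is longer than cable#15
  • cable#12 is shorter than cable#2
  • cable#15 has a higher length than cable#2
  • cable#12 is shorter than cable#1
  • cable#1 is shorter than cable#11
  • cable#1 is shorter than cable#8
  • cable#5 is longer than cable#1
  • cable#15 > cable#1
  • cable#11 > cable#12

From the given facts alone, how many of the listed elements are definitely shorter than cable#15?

4

The elements the relations force below cable#15 are cable#9, cable#12, cable#1, cable#2 — no chain reaches any other.
That is 4.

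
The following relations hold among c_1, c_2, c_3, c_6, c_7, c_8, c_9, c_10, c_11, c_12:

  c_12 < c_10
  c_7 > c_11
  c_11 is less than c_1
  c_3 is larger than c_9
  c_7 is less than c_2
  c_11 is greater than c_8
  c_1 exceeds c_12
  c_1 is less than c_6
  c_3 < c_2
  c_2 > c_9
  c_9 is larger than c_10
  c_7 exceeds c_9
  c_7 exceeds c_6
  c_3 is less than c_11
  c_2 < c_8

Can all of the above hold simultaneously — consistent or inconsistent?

We have c_7 < c_2 stated directly, yet also c_2 < c_8 < c_11 < c_1 < c_6 < c_7 by chaining the others — so c_2 < c_7. Contradiction.

inconsistent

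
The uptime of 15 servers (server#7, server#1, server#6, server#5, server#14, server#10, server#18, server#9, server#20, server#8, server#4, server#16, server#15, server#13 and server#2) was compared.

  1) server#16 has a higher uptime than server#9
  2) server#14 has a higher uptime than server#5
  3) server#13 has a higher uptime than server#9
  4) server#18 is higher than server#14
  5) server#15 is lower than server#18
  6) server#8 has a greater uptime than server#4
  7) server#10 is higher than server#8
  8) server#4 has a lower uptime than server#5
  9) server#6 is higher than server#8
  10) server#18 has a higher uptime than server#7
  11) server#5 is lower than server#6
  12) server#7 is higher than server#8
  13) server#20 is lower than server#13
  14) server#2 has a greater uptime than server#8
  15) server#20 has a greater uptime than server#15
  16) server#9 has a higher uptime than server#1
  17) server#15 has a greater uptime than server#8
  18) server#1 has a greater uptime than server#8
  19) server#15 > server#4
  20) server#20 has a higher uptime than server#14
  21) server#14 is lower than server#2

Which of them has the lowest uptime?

server#4

server#5 is not least since server#4 < server#5; server#8 is not least since server#4 < server#8; server#14 is not least since server#5 < server#14; server#1 is not least since server#8 < server#1; server#2 is not least since server#8 < server#2; server#15 is not least since server#4 < server#15; server#7 is not least since server#8 < server#7; server#18 is not least since server#15 < server#18; server#6 is not least since server#5 < server#6; server#20 is not least since server#14 < server#20; server#9 is not least since server#1 < server#9; server#16 is not least since server#9 < server#16; server#13 is not least since server#9 < server#13; server#10 is not least since server#8 < server#10.
Only server#4 has nothing below it, so server#4 is the lowest uptime.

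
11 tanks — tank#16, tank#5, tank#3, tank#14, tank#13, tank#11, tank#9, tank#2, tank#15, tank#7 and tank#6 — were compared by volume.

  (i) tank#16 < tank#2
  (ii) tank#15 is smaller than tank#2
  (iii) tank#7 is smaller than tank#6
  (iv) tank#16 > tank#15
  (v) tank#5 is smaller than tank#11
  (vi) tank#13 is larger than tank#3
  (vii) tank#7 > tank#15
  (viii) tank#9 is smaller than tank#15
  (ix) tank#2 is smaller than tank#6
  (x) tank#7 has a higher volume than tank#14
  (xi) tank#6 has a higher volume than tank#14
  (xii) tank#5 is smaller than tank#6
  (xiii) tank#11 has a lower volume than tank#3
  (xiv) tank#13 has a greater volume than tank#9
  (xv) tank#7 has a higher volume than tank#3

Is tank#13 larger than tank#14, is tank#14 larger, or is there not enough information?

Following every chain through tank#14: above tank#14 we get tank#7, tank#6.
tank#13 is not reached, and no chain runs the other way from tank#13 to tank#14.
So the given relations leave the order of tank#14 and tank#13 undetermined.

undetermined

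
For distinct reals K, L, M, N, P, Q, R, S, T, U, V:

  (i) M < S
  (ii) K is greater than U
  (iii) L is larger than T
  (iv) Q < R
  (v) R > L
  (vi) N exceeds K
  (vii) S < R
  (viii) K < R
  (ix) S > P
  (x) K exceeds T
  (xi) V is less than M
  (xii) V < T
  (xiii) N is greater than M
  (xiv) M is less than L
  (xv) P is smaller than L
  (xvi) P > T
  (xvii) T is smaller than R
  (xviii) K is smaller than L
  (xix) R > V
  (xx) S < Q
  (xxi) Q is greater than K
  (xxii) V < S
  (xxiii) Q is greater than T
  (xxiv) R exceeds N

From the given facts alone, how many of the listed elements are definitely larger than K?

The elements the relations force above K are N, L, Q, R — no chain reaches any other.
That is 4.

4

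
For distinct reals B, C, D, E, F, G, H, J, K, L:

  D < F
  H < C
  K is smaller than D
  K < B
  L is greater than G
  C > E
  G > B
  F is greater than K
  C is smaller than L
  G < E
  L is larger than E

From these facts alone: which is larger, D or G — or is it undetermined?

Following every chain through G: above G we get E, C, L; below G we get K, B.
D is not reached, and no chain runs the other way from D to G.
So the given relations leave the order of G and D undetermined.

undetermined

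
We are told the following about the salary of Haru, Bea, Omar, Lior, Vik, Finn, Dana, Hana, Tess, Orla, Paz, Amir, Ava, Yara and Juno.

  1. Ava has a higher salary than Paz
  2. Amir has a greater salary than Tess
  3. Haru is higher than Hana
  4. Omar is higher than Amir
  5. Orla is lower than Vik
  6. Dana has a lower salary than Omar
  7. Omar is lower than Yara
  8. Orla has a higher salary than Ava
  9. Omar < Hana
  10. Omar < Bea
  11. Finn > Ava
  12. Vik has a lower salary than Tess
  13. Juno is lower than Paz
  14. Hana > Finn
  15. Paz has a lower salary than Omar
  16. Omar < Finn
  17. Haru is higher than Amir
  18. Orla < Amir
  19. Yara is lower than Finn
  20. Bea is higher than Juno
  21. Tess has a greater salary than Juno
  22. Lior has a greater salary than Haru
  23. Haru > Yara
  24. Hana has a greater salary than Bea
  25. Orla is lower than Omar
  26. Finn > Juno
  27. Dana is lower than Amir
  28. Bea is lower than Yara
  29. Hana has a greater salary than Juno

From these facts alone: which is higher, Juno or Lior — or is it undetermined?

Juno < Paz and Paz < Ava give Juno < Ava.
With Ava < Orla: Juno < Paz < Ava < Orla.
With Orla < Vik: Juno < Paz < Ava < Orla < Vik.
Then Vik < Tess extends the chain to Tess.
With Tess < Amir: Juno < Paz < Ava < Orla < Vik < Tess < Amir.
Then Amir < Omar extends the chain to Omar.
With Omar < Bea: Juno < Paz < Ava < Orla < Vik < Tess < Amir < Omar < Bea.
With Bea < Yara: Juno < Paz < Ava < Orla < Vik < Tess < Amir < Omar < Bea < Yara.
With Yara < Finn: Juno < Paz < Ava < Orla < Vik < Tess < Amir < Omar < Bea < Yara < Finn.
With Finn < Hana: Juno < Paz < Ava < Orla < Vik < Tess < Amir < Omar < Bea < Yara < Finn < Hana.
Then Hana < Haru extends the chain to Haru.
With Haru < Lior: Juno < Paz < Ava < Orla < Vik < Tess < Amir < Omar < Bea < Yara < Finn < Hana < Haru < Lior.
So Lior is higher.

Lior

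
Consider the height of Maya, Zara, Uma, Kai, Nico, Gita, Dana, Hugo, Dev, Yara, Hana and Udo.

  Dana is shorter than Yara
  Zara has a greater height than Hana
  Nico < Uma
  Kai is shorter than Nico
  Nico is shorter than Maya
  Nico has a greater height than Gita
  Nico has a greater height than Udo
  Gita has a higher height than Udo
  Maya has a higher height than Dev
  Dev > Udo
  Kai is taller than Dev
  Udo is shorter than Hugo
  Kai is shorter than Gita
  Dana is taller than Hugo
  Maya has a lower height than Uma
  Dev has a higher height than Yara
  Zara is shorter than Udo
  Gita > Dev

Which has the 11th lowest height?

Chaining the given pairs: Hana < Zara < Udo < Hugo < Dana < Yara < Dev < Kai < Gita < Nico < Maya < Uma.
The 11th smallest is Maya.

Maya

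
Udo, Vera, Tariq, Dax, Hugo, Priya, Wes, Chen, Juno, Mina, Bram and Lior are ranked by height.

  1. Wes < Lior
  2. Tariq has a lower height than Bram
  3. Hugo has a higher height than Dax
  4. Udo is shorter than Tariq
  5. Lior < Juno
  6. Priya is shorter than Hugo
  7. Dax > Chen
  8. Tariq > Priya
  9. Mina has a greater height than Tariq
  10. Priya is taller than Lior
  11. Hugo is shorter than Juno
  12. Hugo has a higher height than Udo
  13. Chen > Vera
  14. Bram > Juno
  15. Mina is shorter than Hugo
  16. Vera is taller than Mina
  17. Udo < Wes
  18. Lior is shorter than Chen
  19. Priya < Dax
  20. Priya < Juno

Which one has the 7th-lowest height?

Vera

Piecing the relations together gives one ordering: Udo < Wes < Lior < Priya < Tariq < Mina < Vera < Chen < Dax < Hugo < Juno < Bram.
Counting 7 from the smallest end gives Vera.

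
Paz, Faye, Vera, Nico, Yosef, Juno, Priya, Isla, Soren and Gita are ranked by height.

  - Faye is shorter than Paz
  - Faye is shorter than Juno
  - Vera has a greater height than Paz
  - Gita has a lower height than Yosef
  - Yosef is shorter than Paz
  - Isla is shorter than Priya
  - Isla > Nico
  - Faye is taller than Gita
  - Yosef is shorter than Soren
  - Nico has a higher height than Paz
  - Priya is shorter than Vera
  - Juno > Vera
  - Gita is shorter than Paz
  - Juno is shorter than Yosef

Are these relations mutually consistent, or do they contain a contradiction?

We have Yosef < Paz stated directly, yet also Paz < Nico < Isla < Priya < Vera < Juno < Yosef by chaining the others — so Paz < Yosef. Contradiction.

inconsistent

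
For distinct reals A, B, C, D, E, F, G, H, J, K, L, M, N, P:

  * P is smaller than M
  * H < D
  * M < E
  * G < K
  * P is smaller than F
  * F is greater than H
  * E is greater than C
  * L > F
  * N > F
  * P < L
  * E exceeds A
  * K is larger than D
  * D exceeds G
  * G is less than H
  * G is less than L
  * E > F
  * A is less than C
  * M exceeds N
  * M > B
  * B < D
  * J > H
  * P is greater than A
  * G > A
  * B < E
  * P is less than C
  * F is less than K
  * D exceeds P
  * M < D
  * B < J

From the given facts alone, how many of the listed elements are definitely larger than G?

9

The elements the relations force above G are H, F, N, M, D, J, E, L, K — no chain reaches any other.
That is 9.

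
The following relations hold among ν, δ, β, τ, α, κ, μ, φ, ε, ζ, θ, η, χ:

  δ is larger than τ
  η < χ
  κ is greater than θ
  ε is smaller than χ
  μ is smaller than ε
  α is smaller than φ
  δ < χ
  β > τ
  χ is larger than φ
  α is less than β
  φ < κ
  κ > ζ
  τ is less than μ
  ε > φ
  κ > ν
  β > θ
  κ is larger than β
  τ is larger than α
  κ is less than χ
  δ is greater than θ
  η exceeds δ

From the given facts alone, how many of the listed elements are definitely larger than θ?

5

The elements the relations force above θ are β, κ, δ, η, χ — no chain reaches any other.
That is 5.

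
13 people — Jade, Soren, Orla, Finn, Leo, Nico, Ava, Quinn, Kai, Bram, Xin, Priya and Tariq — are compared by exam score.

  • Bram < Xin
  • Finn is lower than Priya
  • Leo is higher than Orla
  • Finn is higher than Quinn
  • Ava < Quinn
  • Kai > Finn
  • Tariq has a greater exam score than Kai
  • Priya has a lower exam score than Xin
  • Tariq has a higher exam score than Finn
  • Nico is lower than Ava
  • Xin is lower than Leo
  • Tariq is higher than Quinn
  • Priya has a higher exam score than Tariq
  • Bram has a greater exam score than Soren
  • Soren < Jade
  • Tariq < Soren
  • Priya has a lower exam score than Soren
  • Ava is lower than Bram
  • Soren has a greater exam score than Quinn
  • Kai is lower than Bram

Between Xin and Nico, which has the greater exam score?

Xin

Nico < Ava and Ava < Quinn give Nico < Quinn.
With Quinn < Finn: Nico < Ava < Quinn < Finn.
With Finn < Kai: Nico < Ava < Quinn < Finn < Kai.
Then Kai < Tariq extends the chain to Tariq.
Then Tariq < Priya extends the chain to Priya.
Then Priya < Soren extends the chain to Soren.
With Soren < Bram: Nico < Ava < Quinn < Finn < Kai < Tariq < Priya < Soren < Bram.
Then Bram < Xin extends the chain to Xin.
So Nico < Xin; Xin is the higher of the two.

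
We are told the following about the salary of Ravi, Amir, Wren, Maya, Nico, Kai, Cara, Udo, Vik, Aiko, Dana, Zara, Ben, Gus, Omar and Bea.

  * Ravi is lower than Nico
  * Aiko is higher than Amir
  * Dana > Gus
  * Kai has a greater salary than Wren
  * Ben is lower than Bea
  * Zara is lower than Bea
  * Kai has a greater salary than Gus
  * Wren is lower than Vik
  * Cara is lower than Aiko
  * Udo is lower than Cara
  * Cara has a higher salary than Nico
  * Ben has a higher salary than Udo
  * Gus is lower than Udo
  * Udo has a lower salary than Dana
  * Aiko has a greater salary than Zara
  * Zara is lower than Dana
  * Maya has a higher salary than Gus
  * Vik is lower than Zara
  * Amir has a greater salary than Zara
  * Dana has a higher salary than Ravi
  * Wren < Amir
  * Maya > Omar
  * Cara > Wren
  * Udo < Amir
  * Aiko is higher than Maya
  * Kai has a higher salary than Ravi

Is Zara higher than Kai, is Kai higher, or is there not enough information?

undetermined

Following every chain through Kai: below Kai we get Ravi, Gus, Wren.
Zara is not reached, and no chain runs the other way from Zara to Kai.
So the given relations leave the order of Kai and Zara undetermined.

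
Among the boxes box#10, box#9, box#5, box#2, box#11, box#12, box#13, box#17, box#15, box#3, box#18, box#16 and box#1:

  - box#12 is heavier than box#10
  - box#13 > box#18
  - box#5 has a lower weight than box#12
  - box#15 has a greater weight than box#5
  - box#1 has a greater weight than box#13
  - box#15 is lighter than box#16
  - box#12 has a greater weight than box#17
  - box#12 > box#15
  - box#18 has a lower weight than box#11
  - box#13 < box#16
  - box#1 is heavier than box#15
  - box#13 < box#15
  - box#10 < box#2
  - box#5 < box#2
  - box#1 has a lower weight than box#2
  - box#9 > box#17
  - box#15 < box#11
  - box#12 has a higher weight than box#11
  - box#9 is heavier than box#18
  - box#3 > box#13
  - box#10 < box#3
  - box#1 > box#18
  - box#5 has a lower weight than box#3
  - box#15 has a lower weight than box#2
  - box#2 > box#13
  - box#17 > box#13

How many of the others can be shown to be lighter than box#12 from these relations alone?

7

The elements the relations force below box#12 are box#18, box#13, box#17, box#5, box#15, box#11, box#10 — no chain reaches any other.
That is 7.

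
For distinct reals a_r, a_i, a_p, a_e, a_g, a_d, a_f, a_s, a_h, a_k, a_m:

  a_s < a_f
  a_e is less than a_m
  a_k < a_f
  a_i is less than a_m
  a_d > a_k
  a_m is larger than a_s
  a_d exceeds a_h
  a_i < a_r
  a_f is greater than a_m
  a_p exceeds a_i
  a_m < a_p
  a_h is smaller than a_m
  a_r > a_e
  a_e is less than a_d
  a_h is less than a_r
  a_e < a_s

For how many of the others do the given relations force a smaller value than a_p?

The elements the relations force below a_p are a_i, a_h, a_e, a_s, a_m — no chain reaches any other.
That is 5.

5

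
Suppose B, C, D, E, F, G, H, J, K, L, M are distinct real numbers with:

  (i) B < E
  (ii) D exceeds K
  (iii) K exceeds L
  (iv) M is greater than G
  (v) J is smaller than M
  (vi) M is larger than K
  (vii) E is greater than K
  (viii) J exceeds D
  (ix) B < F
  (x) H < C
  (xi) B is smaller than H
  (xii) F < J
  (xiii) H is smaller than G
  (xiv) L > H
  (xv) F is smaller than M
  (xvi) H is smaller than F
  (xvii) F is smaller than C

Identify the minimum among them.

Chaining upward from B: directly above it, H, F, E; then L, G, J, M, C; then K; then D.
That covers every other element, and nothing is given below B, so B is the minimum.

B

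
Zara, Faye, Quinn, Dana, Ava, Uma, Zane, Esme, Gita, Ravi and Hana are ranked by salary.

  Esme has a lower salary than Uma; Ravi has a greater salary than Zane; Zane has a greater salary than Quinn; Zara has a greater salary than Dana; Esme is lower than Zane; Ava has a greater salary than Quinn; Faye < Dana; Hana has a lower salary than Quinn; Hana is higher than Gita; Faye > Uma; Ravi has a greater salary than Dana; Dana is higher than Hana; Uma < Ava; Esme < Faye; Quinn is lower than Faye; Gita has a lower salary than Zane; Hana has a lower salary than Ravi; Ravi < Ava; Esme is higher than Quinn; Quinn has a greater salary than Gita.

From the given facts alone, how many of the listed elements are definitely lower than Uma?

4

Directly below Uma: Esme.
One step further: Quinn (2 so far).
One step further: Gita, Hana (4 so far).
No other element is forced below Uma by the given relations, so the count is 4.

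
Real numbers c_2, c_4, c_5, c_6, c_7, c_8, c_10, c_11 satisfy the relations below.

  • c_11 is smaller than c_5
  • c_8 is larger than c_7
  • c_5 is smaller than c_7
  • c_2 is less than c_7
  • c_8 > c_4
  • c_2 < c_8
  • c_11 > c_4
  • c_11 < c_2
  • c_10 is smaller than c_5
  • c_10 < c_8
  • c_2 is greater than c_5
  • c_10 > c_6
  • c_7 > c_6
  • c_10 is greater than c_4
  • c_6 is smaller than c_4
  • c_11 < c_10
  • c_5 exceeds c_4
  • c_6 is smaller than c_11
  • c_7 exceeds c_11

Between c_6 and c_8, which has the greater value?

Chaining the given relations: c_6 < c_4 < c_11 < c_10 < c_5 < c_2 < c_7 < c_8.
So c_6 < c_8; c_8 is the larger of the two.

c_8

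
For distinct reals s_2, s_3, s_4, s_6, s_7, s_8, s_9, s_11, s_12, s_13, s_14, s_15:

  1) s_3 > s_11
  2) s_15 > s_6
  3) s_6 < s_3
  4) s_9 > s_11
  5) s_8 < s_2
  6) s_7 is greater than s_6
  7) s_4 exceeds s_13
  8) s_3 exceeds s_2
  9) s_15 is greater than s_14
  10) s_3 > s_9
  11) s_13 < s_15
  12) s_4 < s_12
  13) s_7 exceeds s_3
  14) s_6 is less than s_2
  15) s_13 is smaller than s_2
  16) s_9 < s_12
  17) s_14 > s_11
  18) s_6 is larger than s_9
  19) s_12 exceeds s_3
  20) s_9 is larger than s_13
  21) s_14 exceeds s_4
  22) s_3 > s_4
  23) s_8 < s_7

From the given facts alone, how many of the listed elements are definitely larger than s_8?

4

The elements the relations force above s_8 are s_2, s_3, s_12, s_7 — no chain reaches any other.
That is 4.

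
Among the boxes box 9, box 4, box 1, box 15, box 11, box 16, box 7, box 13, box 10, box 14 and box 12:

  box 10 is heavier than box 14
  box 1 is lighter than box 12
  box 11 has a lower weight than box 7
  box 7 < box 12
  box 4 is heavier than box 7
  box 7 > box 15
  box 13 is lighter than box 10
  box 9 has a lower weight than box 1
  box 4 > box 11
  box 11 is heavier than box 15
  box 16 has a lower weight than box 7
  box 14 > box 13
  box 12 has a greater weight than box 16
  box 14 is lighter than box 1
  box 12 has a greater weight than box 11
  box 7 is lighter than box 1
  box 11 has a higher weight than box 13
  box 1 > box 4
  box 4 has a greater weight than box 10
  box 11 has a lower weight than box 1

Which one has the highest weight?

box 13 is not greatest since box 13 < box 14; box 15 is not greatest since box 15 < box 11; box 14 is not greatest since box 14 < box 10; box 16 is not greatest since box 16 < box 7; box 9 is not greatest since box 9 < box 1; box 10 is not greatest since box 10 < box 4; box 11 is not greatest since box 11 < box 4; box 7 is not greatest since box 7 < box 12; box 4 is not greatest since box 4 < box 1; box 1 is not greatest since box 1 < box 12.
Only box 12 has nothing above it, so box 12 is the highest weight.

box 12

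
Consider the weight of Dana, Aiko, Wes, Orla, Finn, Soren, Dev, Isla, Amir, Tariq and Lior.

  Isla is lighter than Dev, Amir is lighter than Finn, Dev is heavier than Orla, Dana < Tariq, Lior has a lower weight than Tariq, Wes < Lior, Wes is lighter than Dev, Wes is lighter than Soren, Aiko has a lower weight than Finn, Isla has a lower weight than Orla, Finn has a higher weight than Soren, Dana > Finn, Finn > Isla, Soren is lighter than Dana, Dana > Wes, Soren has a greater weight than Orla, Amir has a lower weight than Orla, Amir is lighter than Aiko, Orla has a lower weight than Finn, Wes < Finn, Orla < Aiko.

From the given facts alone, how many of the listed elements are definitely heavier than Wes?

Directly above Wes: Soren, Lior, Finn, Dana, Dev.
One step further: Tariq (6 so far).
No other element is forced above Wes by the given relations, so the count is 6.

6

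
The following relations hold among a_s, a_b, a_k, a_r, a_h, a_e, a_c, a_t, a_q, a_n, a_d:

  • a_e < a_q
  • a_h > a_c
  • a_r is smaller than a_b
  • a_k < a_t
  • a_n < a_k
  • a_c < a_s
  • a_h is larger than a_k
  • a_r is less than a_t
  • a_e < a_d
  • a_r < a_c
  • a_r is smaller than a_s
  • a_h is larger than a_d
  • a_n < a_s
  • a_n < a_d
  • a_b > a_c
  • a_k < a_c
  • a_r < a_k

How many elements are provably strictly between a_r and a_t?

1

Chaining upward from a_r reaches: a_k, a_c, a_h, a_s, a_b.
Chaining downward from a_t reaches: a_n, a_k.
Strictly between a_r and a_t are those in both lists: a_k — 1 element.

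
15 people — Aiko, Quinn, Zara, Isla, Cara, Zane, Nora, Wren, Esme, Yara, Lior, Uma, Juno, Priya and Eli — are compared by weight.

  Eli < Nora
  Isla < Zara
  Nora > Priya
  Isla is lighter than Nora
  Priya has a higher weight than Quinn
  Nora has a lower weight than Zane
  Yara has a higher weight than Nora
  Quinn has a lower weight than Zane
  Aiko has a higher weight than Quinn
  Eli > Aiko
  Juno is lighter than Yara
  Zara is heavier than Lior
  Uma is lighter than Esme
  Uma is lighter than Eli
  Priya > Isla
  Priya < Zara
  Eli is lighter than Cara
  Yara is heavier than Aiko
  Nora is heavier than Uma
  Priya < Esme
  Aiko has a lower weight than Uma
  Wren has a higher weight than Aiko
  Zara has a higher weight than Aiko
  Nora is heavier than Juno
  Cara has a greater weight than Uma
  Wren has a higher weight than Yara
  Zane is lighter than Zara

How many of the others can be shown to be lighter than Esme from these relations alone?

5

The elements the relations force below Esme are Isla, Quinn, Aiko, Priya, Uma — no chain reaches any other.
That is 5.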